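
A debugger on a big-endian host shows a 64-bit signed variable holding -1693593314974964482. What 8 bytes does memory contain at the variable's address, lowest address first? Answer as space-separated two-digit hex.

E8 7F 25 DA 62 F0 E4 FE

Two's complement of -1693593314974964482 in 64 bits: 1693593314974964482 = 0x1780DA259D0F1B02; invert → 0xE87F25DA62F0E4FD; add 1 → 0xE87F25DA62F0E4FE.
Split into bytes (most-significant first): E8 7F 25 DA 62 F0 E4 FE.
In big-endian order the high byte comes first in memory.
So the memory order matches the most-significant-first order: E8 7F 25 DA 62 F0 E4 FE.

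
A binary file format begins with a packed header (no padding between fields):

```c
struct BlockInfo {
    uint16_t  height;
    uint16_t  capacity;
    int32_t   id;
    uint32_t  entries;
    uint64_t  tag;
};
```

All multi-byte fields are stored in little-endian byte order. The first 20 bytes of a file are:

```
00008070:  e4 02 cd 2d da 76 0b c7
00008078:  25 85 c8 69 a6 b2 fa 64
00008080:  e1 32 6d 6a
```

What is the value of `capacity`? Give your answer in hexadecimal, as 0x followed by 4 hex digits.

0x2DCD

`capacity` follows `height` (2 bytes), so it starts at byte offset 2 and occupies 2 bytes.
Bytes at offsets 2..3: CD 2D.
Little-endian: lowest address holds the least-significant byte.
Reassemble most-significant byte first: 2D CD → 0x2DCD.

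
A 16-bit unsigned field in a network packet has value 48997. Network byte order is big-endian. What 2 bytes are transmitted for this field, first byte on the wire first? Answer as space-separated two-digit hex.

48997 in hexadecimal, padded to 16 bits, is 0xBF65.
Split into bytes (most-significant first): BF 65.
Big-endian: lowest address holds the most-significant byte.
So the memory order matches the most-significant-first order: BF 65.

BF 65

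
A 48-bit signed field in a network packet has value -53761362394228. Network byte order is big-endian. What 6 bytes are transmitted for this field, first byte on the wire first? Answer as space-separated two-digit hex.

CF 1A B5 17 83 8C

Two's complement of -53761362394228 in 48 bits: 53761362394228 = 0x30E54AE87C74; invert → 0xCF1AB517838B; add 1 → 0xCF1AB517838C.
Split into bytes (most-significant first): CF 1A B5 17 83 8C.
Big-endian: lowest address holds the most-significant byte.
So the memory order matches the most-significant-first order: CF 1A B5 17 83 8C.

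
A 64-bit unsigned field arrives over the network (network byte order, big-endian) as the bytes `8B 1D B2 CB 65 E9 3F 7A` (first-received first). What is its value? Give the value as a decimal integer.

10024364932254482298

Big-endian: lowest address holds the most-significant byte.
The bytes are already most-significant first: 0x8B1DB2CB65E93F7A.
0x8B1DB2CB65E93F7A = 10024364932254482298.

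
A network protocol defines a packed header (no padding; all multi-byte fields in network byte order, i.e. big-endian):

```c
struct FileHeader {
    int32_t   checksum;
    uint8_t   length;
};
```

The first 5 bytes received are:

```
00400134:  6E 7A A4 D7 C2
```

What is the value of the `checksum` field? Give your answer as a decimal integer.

1853531351

`checksum` is the first field, at byte offset 0, occupying 4 bytes.
Bytes at offsets 0..3: 6E 7A A4 D7.
Big-endian stores the most-significant byte at the lowest address.
The bytes are already most-significant first: 0x6E7AA4D7.
0x6E7AA4D7 = 1853531351.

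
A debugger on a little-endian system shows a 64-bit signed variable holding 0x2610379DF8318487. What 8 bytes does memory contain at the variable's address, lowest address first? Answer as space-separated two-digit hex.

Split into bytes (most-significant first): 26 10 37 9D F8 31 84 87.
Little-endian: lowest address holds the least-significant byte.
So at ascending addresses the bytes are 87 84 31 F8 9D 37 10 26.

87 84 31 F8 9D 37 10 26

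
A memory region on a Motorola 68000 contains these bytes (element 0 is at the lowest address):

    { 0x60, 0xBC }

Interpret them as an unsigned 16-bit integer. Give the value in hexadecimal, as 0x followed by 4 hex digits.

0x60BC

Big-endian: lowest address holds the most-significant byte.
The bytes are already most-significant first: 0x60BC.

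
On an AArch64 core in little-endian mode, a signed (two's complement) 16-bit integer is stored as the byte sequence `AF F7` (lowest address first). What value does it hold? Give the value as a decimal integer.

-2129

Little-endian: lowest address holds the least-significant byte.
Reassemble most-significant byte first: F7 AF → 0xF7AF.
Top bit is set, so as a signed 16-bit value this is 0xF7AF − 2^16 = -2129.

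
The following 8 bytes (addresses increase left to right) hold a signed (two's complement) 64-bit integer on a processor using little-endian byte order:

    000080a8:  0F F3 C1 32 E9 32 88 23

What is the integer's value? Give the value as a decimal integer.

2560352365320467215

Little-endian stores the least-significant byte at the lowest address.
Reassemble most-significant byte first: 23 88 32 E9 32 C1 F3 0F → 0x238832E932C1F30F.
0x238832E932C1F30F = 2560352365320467215.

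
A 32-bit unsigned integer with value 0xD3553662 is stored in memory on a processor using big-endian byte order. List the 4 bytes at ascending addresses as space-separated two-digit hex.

D3 55 36 62

Split into bytes (most-significant first): D3 55 36 62.
Big-endian stores the most-significant byte at the lowest address.
So the memory order matches the most-significant-first order: D3 55 36 62.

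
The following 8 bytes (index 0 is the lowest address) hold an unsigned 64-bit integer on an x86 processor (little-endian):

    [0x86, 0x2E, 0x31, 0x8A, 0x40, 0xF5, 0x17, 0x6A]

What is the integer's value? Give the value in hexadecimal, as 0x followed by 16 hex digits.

Little-endian stores the least-significant byte at the lowest address.
Reassemble most-significant byte first: 6A 17 F5 40 8A 31 2E 86 → 0x6A17F5408A312E86.

0x6A17F5408A312E86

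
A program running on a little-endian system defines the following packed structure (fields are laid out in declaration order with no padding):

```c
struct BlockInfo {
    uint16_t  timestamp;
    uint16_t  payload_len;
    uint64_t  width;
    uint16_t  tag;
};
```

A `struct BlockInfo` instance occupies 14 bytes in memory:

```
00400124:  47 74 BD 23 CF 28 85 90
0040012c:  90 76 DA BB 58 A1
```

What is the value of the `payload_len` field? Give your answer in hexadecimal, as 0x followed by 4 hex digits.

`payload_len` follows `timestamp` (2 bytes), so it starts at byte offset 2 and occupies 2 bytes.
Bytes at offsets 2..3: BD 23.
Little-endian: lowest address holds the least-significant byte.
Reassemble most-significant byte first: 23 BD → 0x23BD.

0x23BD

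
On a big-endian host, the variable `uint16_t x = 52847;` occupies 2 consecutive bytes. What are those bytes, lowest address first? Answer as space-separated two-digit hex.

52847 in hexadecimal, padded to 16 bits, is 0xCE6F.
Split into bytes (most-significant first): CE 6F.
Big-endian stores the most-significant byte at the lowest address.
So the memory order matches the most-significant-first order: CE 6F.

CE 6F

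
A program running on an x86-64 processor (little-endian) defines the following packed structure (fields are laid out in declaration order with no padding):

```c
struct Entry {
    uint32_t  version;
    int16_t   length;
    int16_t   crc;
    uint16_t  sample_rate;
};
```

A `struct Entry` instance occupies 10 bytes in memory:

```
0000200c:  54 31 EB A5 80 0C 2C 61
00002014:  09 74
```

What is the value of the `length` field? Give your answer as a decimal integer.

3200

`length` follows `version` (4 bytes), so it starts at byte offset 4 and occupies 2 bytes.
Bytes at offsets 4..5: 80 0C.
In little-endian order the low byte comes first in memory.
Reassemble most-significant byte first: 0C 80 → 0x0C80.
0x0C80 = 3200.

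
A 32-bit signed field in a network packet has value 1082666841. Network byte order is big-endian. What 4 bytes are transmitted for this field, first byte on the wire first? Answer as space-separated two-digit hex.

1082666841 in hexadecimal, padded to 32 bits, is 0x40882F59.
Split into bytes (most-significant first): 40 88 2F 59.
Big-endian stores the most-significant byte at the lowest address.
So the memory order matches the most-significant-first order: 40 88 2F 59.

40 88 2F 59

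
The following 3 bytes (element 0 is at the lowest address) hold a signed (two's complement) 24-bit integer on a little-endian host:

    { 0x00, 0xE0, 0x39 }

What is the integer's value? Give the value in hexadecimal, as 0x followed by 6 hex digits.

0x39E000

In little-endian order the low byte comes first in memory.
Reassemble most-significant byte first: 39 E0 00 → 0x39E000.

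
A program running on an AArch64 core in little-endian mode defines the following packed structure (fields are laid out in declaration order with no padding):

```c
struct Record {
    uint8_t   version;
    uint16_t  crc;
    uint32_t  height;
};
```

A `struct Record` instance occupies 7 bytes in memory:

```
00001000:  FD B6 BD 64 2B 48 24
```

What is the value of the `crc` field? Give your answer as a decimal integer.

`crc` follows `version` (1 byte), so it starts at byte offset 1 and occupies 2 bytes.
Bytes at offsets 1..2: B6 BD.
Little-endian: lowest address holds the least-significant byte.
Reassemble most-significant byte first: BD B6 → 0xBDB6.
0xBDB6 = 48566.

48566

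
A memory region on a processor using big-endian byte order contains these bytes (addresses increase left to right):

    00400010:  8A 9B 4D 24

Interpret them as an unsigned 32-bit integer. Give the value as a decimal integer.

2325433636

In big-endian order the high byte comes first in memory.
The bytes are already most-significant first: 0x8A9B4D24.
0x8A9B4D24 = 2325433636.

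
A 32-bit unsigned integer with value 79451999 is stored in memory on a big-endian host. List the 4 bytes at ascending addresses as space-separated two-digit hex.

04 BC 57 5F

79451999 in hexadecimal, padded to 32 bits, is 0x04BC575F.
Split into bytes (most-significant first): 04 BC 57 5F.
Big-endian: lowest address holds the most-significant byte.
So the memory order matches the most-significant-first order: 04 BC 57 5F.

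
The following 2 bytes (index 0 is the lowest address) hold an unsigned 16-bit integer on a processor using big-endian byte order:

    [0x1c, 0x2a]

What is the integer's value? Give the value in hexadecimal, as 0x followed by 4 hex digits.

0x1C2A

Big-endian: lowest address holds the most-significant byte.
The bytes are already most-significant first: 0x1C2A.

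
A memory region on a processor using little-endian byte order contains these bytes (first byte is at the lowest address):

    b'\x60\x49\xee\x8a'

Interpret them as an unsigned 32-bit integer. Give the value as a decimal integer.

2330872160

In little-endian order the low byte comes first in memory.
Reassemble most-significant byte first: 8A EE 49 60 → 0x8AEE4960.
0x8AEE4960 = 2330872160.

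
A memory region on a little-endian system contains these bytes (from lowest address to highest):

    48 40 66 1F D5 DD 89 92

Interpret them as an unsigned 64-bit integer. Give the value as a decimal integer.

10559214708771405896

Little-endian stores the least-significant byte at the lowest address.
Reassemble most-significant byte first: 92 89 DD D5 1F 66 40 48 → 0x9289DDD51F664048.
0x9289DDD51F664048 = 10559214708771405896.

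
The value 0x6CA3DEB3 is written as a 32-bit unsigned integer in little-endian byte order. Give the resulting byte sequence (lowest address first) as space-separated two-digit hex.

B3 DE A3 6C

Split into bytes (most-significant first): 6C A3 DE B3.
Little-endian: lowest address holds the least-significant byte.
So at ascending addresses the bytes are B3 DE A3 6C.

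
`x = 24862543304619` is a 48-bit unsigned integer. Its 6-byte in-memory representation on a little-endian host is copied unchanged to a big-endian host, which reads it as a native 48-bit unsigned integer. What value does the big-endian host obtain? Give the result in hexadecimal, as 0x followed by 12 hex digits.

0xABD70FC39C16

24862543304619 in 48-bit hexadecimal is 0x169CC30FD7AB.
Stored little-endian, the bytes at ascending addresses are AB D7 0F C3 9C 16.
Read back as big-endian, the last byte is least significant, giving 0xABD70FC39C16.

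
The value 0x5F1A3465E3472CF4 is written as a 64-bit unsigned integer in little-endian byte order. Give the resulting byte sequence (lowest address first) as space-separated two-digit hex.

F4 2C 47 E3 65 34 1A 5F

Split into bytes (most-significant first): 5F 1A 34 65 E3 47 2C F4.
Little-endian stores the least-significant byte at the lowest address.
So at ascending addresses the bytes are F4 2C 47 E3 65 34 1A 5F.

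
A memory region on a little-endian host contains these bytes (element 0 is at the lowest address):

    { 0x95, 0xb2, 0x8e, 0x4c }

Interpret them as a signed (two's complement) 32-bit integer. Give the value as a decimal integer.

1284420245

In little-endian order the low byte comes first in memory.
Reassemble most-significant byte first: 4C 8E B2 95 → 0x4C8EB295.
0x4C8EB295 = 1284420245.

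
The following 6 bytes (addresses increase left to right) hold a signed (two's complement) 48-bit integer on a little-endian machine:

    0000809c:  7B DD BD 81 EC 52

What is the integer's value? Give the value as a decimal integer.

Little-endian stores the least-significant byte at the lowest address.
Reassemble most-significant byte first: 52 EC 81 BD DD 7B → 0x52EC81BDDD7B.
0x52EC81BDDD7B = 91175742463355.

91175742463355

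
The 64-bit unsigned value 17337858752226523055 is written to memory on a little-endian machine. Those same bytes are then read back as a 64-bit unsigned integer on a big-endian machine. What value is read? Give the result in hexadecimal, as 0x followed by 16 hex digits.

0xAFF75BDCAC729CF0

17337858752226523055 in 64-bit hexadecimal is 0xF09C72ACDC5BF7AF.
Stored little-endian, the bytes at ascending addresses are AF F7 5B DC AC 72 9C F0.
Read back as big-endian, the last byte is least significant, giving 0xAFF75BDCAC729CF0.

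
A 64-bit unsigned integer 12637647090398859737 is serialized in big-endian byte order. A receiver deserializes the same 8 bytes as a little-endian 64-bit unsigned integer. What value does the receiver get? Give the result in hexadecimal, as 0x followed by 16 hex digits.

0xD911F95312F161AF

12637647090398859737 in 64-bit hexadecimal is 0xAF61F11253F911D9.
Stored big-endian, the bytes at ascending addresses are AF 61 F1 12 53 F9 11 D9.
Read back as little-endian, the first byte is least significant, giving 0xD911F95312F161AF.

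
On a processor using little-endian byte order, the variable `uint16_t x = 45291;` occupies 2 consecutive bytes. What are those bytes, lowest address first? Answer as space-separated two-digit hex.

45291 in hexadecimal, padded to 16 bits, is 0xB0EB.
Split into bytes (most-significant first): B0 EB.
Little-endian: lowest address holds the least-significant byte.
So at ascending addresses the bytes are EB B0.

EB B0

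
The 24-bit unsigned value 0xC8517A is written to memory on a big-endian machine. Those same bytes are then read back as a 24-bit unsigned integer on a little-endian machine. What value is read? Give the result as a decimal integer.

8016328

Stored big-endian, the bytes at ascending addresses are C8 51 7A.
Read back as little-endian, the first byte is least significant, giving 0x7A51C8.
0x7A51C8 = 8016328.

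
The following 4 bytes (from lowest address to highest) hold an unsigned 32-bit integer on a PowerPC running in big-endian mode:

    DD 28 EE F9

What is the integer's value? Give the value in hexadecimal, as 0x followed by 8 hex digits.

Big-endian: lowest address holds the most-significant byte.
The bytes are already most-significant first: 0xDD28EEF9.

0xDD28EEF9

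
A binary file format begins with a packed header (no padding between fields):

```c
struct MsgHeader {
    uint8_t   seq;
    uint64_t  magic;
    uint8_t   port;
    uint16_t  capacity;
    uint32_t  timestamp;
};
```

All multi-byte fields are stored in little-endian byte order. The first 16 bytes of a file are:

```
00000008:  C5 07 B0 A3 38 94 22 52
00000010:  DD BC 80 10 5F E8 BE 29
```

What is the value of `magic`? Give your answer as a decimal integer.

`magic` follows `seq` (1 byte), so it starts at byte offset 1 and occupies 8 bytes.
Bytes at offsets 1..8: 07 B0 A3 38 94 22 52 DD.
Little-endian: lowest address holds the least-significant byte.
Reassemble most-significant byte first: DD 52 22 94 38 A3 B0 07 → 0xDD52229438A3B007.
0xDD52229438A3B007 = 15947847250473103367.

15947847250473103367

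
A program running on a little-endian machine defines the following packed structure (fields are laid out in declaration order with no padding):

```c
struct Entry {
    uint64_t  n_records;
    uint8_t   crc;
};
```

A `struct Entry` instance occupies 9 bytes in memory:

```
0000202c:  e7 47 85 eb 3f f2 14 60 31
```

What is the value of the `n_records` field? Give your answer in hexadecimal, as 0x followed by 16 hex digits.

0x6014F23FEB8547E7

`n_records` is the first field, at byte offset 0, occupying 8 bytes.
Bytes at offsets 0..7: E7 47 85 EB 3F F2 14 60.
In little-endian order the low byte comes first in memory.
Reassemble most-significant byte first: 60 14 F2 3F EB 85 47 E7 → 0x6014F23FEB8547E7.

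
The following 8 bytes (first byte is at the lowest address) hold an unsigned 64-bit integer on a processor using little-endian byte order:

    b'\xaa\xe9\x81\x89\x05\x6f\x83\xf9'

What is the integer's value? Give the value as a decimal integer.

In little-endian order the low byte comes first in memory.
Reassemble most-significant byte first: F9 83 6F 05 89 81 E9 AA → 0xF9836F058981E9AA.
0xF9836F058981E9AA = 17979336206965664170.

17979336206965664170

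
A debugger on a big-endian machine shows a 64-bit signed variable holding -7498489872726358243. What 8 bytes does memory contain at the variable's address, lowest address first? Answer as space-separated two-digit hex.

97 F0 03 30 80 48 07 1D

Two's complement of -7498489872726358243 in 64 bits: 7498489872726358243 = 0x680FFCCF7FB7F8E3; invert → 0x97F003308048071C; add 1 → 0x97F003308048071D.
Split into bytes (most-significant first): 97 F0 03 30 80 48 07 1D.
Big-endian stores the most-significant byte at the lowest address.
So the memory order matches the most-significant-first order: 97 F0 03 30 80 48 07 1D.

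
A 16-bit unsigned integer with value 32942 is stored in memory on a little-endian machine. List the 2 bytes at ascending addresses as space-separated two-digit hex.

32942 in hexadecimal, padded to 16 bits, is 0x80AE.
Split into bytes (most-significant first): 80 AE.
Little-endian stores the least-significant byte at the lowest address.
So at ascending addresses the bytes are AE 80.

AE 80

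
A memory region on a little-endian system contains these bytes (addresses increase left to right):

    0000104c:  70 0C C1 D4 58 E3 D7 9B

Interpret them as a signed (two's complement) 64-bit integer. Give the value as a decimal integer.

-7217049907171881872

Little-endian stores the least-significant byte at the lowest address.
Reassemble most-significant byte first: 9B D7 E3 58 D4 C1 0C 70 → 0x9BD7E358D4C10C70.
Top bit is set, so as a signed 64-bit value this is 0x9BD7E358D4C10C70 − 2^64 = -7217049907171881872.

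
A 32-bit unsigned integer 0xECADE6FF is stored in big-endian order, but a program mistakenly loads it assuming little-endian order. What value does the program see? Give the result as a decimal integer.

Stored big-endian, the bytes at ascending addresses are EC AD E6 FF.
Read back as little-endian, the first byte is least significant, giving 0xFFE6ADEC.
0xFFE6ADEC = 4293307884.

4293307884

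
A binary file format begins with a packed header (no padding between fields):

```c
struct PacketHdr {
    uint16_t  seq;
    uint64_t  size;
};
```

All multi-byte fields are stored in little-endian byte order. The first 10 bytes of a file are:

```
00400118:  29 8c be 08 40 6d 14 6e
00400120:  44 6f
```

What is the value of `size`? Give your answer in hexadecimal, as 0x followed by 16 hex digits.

0x6F446E146D4008BE

`size` follows `seq` (2 bytes), so it starts at byte offset 2 and occupies 8 bytes.
Bytes at offsets 2..9: BE 08 40 6D 14 6E 44 6F.
In little-endian order the low byte comes first in memory.
Reassemble most-significant byte first: 6F 44 6E 14 6D 40 08 BE → 0x6F446E146D4008BE.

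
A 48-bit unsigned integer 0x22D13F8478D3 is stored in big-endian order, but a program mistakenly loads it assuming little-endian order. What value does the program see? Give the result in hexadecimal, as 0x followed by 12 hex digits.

0xD378843FD122

Stored big-endian, the bytes at ascending addresses are 22 D1 3F 84 78 D3.
Read back as little-endian, the first byte is least significant, giving 0xD378843FD122.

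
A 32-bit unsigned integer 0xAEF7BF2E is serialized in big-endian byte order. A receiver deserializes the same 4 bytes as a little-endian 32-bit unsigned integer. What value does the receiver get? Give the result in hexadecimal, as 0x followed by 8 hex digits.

0x2EBFF7AE

Stored big-endian, the bytes at ascending addresses are AE F7 BF 2E.
Read back as little-endian, the first byte is least significant, giving 0x2EBFF7AE.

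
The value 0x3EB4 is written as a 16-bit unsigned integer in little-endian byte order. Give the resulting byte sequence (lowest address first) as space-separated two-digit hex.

Split into bytes (most-significant first): 3E B4.
Little-endian: lowest address holds the least-significant byte.
So at ascending addresses the bytes are B4 3E.

B4 3E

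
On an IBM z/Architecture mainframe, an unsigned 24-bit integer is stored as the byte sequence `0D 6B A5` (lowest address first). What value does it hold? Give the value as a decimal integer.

Big-endian: lowest address holds the most-significant byte.
The bytes are already most-significant first: 0x0D6BA5.
0x0D6BA5 = 879525.

879525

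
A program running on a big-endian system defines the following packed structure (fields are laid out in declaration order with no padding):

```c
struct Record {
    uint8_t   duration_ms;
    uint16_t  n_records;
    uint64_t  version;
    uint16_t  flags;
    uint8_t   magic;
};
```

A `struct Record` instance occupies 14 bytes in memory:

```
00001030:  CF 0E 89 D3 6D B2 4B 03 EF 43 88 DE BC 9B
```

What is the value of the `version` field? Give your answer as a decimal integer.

15235029149722559368

`version` follows `duration_ms` (1 B), `n_records` (2 B), so it starts at offset 1 + 2 = 3 and occupies 8 bytes.
Bytes at offsets 3..10: D3 6D B2 4B 03 EF 43 88.
Big-endian stores the most-significant byte at the lowest address.
The bytes are already most-significant first: 0xD36DB24B03EF4388.
0xD36DB24B03EF4388 = 15235029149722559368.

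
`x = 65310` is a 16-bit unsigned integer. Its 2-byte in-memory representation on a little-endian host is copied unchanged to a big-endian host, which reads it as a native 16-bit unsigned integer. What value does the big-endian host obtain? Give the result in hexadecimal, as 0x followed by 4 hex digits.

0x1EFF

65310 in 16-bit hexadecimal is 0xFF1E.
Stored little-endian, the bytes at ascending addresses are 1E FF.
Read back as big-endian, the last byte is least significant, giving 0x1EFF.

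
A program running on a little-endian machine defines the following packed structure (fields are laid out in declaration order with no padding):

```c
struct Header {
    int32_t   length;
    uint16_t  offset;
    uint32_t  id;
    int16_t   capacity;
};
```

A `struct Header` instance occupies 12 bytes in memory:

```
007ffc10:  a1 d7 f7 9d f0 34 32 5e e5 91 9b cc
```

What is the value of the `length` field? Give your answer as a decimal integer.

-1644701791

`length` is the first field, at byte offset 0, occupying 4 bytes.
Bytes at offsets 0..3: A1 D7 F7 9D.
Little-endian: lowest address holds the least-significant byte.
Reassemble most-significant byte first: 9D F7 D7 A1 → 0x9DF7D7A1.
Top bit is set, so as a signed 32-bit value this is 0x9DF7D7A1 − 2^32 = -1644701791.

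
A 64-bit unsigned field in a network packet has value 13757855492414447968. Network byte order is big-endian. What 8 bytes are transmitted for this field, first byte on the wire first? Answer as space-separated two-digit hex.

BE ED B8 AD 98 85 21 60

13757855492414447968 in hexadecimal, padded to 64 bits, is 0xBEEDB8AD98852160.
Split into bytes (most-significant first): BE ED B8 AD 98 85 21 60.
In big-endian order the high byte comes first in memory.
So the memory order matches the most-significant-first order: BE ED B8 AD 98 85 21 60.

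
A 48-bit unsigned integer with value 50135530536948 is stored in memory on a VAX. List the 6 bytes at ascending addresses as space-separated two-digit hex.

50135530536948 in hexadecimal, padded to 48 bits, is 0x2D99167CFFF4.
Split into bytes (most-significant first): 2D 99 16 7C FF F4.
Little-endian: lowest address holds the least-significant byte.
So at ascending addresses the bytes are F4 FF 7C 16 99 2D.

F4 FF 7C 16 99 2D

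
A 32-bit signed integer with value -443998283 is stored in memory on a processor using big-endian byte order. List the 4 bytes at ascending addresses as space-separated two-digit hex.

Two's complement of -443998283 in 32 bits: 443998283 = 0x1A76E04B; invert → 0xE5891FB4; add 1 → 0xE5891FB5.
Split into bytes (most-significant first): E5 89 1F B5.
Big-endian stores the most-significant byte at the lowest address.
So the memory order matches the most-significant-first order: E5 89 1F B5.

E5 89 1F B5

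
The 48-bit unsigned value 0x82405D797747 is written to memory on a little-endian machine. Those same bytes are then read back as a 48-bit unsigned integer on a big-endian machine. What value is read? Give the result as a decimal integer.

78578462834818

Stored little-endian, the bytes at ascending addresses are 47 77 79 5D 40 82.
Read back as big-endian, the last byte is least significant, giving 0x4777795D4082.
0x4777795D4082 = 78578462834818.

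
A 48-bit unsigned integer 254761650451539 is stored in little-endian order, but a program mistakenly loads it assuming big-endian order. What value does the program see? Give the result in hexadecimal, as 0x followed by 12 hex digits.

254761650451539 in 48-bit hexadecimal is 0xE7B451AD7453.
Stored little-endian, the bytes at ascending addresses are 53 74 AD 51 B4 E7.
Read back as big-endian, the last byte is least significant, giving 0x5374AD51B4E7.

0x5374AD51B4E7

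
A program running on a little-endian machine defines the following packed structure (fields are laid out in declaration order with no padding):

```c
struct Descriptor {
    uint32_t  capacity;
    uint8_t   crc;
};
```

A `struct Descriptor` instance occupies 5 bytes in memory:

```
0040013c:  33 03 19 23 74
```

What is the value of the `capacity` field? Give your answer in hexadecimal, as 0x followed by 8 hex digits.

`capacity` is the first field, at byte offset 0, occupying 4 bytes.
Bytes at offsets 0..3: 33 03 19 23.
Little-endian: lowest address holds the least-significant byte.
Reassemble most-significant byte first: 23 19 03 33 → 0x23190333.

0x23190333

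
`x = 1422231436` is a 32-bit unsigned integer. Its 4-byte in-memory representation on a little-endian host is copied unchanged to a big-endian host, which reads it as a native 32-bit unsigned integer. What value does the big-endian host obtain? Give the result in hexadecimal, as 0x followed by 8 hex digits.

1422231436 in 32-bit hexadecimal is 0x54C5878C.
Stored little-endian, the bytes at ascending addresses are 8C 87 C5 54.
Read back as big-endian, the last byte is least significant, giving 0x8C87C554.

0x8C87C554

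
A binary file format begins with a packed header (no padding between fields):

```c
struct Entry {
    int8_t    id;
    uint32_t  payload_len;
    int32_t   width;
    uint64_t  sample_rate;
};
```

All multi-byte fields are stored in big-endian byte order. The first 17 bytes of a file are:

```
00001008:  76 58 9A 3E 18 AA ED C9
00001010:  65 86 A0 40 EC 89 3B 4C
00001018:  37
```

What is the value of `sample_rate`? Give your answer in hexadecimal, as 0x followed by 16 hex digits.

`sample_rate` follows `id` (1 B), `payload_len` (4 B), `width` (4 B), so it starts at offset 1 + 4 + 4 = 9 and occupies 8 bytes.
Bytes at offsets 9..16: 86 A0 40 EC 89 3B 4C 37.
Big-endian: lowest address holds the most-significant byte.
The bytes are already most-significant first: 0x86A040EC893B4C37.

0x86A040EC893B4C37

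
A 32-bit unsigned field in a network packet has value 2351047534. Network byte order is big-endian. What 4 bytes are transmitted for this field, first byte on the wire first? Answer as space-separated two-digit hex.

8C 22 23 6E

2351047534 in hexadecimal, padded to 32 bits, is 0x8C22236E.
Split into bytes (most-significant first): 8C 22 23 6E.
In big-endian order the high byte comes first in memory.
So the memory order matches the most-significant-first order: 8C 22 23 6E.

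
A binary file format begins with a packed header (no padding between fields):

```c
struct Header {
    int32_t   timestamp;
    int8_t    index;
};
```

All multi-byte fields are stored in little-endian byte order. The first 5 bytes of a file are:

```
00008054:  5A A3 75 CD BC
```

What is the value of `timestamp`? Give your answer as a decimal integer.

-847928486

`timestamp` is the first field, at byte offset 0, occupying 4 bytes.
Bytes at offsets 0..3: 5A A3 75 CD.
Little-endian: lowest address holds the least-significant byte.
Reassemble most-significant byte first: CD 75 A3 5A → 0xCD75A35A.
Top bit is set, so as a signed 32-bit value this is 0xCD75A35A − 2^32 = -847928486.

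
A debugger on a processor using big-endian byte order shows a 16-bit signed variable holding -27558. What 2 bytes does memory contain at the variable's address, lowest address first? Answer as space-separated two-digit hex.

Two's complement of -27558 in 16 bits: 27558 = 0x6BA6; invert → 0x9459; add 1 → 0x945A.
Split into bytes (most-significant first): 94 5A.
Big-endian: lowest address holds the most-significant byte.
So the memory order matches the most-significant-first order: 94 5A.

94 5A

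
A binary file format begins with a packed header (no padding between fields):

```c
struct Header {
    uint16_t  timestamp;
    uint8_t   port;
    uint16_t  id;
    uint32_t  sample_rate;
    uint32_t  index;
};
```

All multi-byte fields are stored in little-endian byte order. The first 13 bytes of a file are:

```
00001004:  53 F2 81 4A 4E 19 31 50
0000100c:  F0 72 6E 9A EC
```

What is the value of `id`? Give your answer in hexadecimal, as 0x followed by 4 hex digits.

0x4E4A

`id` follows `timestamp` (2 B), `port` (1 B), so it starts at offset 2 + 1 = 3 and occupies 2 bytes.
Bytes at offsets 3..4: 4A 4E.
In little-endian order the low byte comes first in memory.
Reassemble most-significant byte first: 4E 4A → 0x4E4A.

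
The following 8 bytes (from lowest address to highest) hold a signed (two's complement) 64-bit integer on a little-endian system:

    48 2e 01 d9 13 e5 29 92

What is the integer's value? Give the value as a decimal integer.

Little-endian: lowest address holds the least-significant byte.
Reassemble most-significant byte first: 92 29 E5 13 D9 01 2E 48 → 0x9229E513D9012E48.
Top bit is set, so as a signed 64-bit value this is 0x9229E513D9012E48 − 2^64 = -7914542996719063480.

-7914542996719063480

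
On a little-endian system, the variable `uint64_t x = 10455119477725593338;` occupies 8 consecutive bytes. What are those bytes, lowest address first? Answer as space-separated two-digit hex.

FA FE 19 7A C5 0B 18 91

10455119477725593338 in hexadecimal, padded to 64 bits, is 0x91180BC57A19FEFA.
Split into bytes (most-significant first): 91 18 0B C5 7A 19 FE FA.
Little-endian: lowest address holds the least-significant byte.
So at ascending addresses the bytes are FA FE 19 7A C5 0B 18 91.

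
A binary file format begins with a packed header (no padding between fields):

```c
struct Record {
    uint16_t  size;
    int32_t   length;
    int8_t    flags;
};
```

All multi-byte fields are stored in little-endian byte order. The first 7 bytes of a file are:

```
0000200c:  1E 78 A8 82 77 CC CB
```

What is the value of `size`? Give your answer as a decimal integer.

30750

`size` is the first field, at byte offset 0, occupying 2 bytes.
Bytes at offsets 0..1: 1E 78.
Little-endian stores the least-significant byte at the lowest address.
Reassemble most-significant byte first: 78 1E → 0x781E.
0x781E = 30750.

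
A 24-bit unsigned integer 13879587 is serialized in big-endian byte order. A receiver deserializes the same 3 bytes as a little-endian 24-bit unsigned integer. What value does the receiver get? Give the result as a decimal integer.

2345427

13879587 in 24-bit hexadecimal is 0xD3C923.
Stored big-endian, the bytes at ascending addresses are D3 C9 23.
Read back as little-endian, the first byte is least significant, giving 0x23C9D3.
0x23C9D3 = 2345427.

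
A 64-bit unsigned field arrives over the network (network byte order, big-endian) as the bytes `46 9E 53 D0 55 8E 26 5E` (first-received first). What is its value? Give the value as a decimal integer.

5088596783228921438

Big-endian stores the most-significant byte at the lowest address.
The bytes are already most-significant first: 0x469E53D0558E265E.
0x469E53D0558E265E = 5088596783228921438.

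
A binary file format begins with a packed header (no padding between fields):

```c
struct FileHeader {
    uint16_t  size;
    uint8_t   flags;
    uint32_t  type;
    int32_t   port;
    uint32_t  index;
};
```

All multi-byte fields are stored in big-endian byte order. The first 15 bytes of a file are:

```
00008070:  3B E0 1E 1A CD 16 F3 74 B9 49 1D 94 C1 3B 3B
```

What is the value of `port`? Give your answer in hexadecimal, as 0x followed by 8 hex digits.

`port` follows `size` (2 B), `flags` (1 B), `type` (4 B), so it starts at offset 2 + 1 + 4 = 7 and occupies 4 bytes.
Bytes at offsets 7..10: 74 B9 49 1D.
Big-endian stores the most-significant byte at the lowest address.
The bytes are already most-significant first: 0x74B9491D.

0x74B9491D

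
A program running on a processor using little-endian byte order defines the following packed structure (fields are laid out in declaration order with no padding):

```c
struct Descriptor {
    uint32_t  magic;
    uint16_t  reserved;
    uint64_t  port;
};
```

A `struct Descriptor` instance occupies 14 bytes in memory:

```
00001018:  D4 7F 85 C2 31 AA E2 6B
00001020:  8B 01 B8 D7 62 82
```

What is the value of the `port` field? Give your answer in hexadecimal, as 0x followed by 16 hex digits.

0x8262D7B8018B6BE2

`port` follows `magic` (4 B), `reserved` (2 B), so it starts at offset 4 + 2 = 6 and occupies 8 bytes.
Bytes at offsets 6..13: E2 6B 8B 01 B8 D7 62 82.
Little-endian stores the least-significant byte at the lowest address.
Reassemble most-significant byte first: 82 62 D7 B8 01 8B 6B E2 → 0x8262D7B8018B6BE2.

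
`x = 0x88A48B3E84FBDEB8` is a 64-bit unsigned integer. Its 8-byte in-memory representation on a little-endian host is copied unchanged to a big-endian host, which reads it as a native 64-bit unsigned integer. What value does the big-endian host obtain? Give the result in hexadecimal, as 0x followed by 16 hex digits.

Stored little-endian, the bytes at ascending addresses are B8 DE FB 84 3E 8B A4 88.
Read back as big-endian, the last byte is least significant, giving 0xB8DEFB843E8BA488.

0xB8DEFB843E8BA488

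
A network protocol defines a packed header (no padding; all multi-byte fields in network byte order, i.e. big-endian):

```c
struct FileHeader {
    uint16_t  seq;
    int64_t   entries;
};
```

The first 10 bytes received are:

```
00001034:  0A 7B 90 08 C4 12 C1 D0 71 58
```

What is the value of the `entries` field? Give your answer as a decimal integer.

-8067983147594124968

`entries` follows `seq` (2 bytes), so it starts at byte offset 2 and occupies 8 bytes.
Bytes at offsets 2..9: 90 08 C4 12 C1 D0 71 58.
Big-endian stores the most-significant byte at the lowest address.
The bytes are already most-significant first: 0x9008C412C1D07158.
Top bit is set, so as a signed 64-bit value this is 0x9008C412C1D07158 − 2^64 = -8067983147594124968.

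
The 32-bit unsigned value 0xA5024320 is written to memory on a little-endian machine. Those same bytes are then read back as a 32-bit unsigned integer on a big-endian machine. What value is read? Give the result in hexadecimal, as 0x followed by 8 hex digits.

Stored little-endian, the bytes at ascending addresses are 20 43 02 A5.
Read back as big-endian, the last byte is least significant, giving 0x204302A5.

0x204302A5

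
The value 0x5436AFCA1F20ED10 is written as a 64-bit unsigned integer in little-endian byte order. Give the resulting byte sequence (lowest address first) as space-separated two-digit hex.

Split into bytes (most-significant first): 54 36 AF CA 1F 20 ED 10.
Little-endian: lowest address holds the least-significant byte.
So at ascending addresses the bytes are 10 ED 20 1F CA AF 36 54.

10 ED 20 1F CA AF 36 54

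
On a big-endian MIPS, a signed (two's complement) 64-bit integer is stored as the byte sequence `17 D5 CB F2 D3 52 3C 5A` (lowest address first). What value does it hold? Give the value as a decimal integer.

1717503076699618394

In big-endian order the high byte comes first in memory.
The bytes are already most-significant first: 0x17D5CBF2D3523C5A.
0x17D5CBF2D3523C5A = 1717503076699618394.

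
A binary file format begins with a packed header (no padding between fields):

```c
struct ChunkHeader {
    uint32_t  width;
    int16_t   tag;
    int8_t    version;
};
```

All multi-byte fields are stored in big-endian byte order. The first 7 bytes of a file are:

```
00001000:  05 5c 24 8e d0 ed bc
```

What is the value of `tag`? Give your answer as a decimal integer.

`tag` follows `width` (4 bytes), so it starts at byte offset 4 and occupies 2 bytes.
Bytes at offsets 4..5: D0 ED.
Big-endian stores the most-significant byte at the lowest address.
The bytes are already most-significant first: 0xD0ED.
Top bit is set, so as a signed 16-bit value this is 0xD0ED − 2^16 = -12051.

-12051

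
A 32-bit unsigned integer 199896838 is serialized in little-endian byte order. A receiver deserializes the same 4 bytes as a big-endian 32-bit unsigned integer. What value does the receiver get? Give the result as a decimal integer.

199896838 in 32-bit hexadecimal is 0x0BEA2F06.
Stored little-endian, the bytes at ascending addresses are 06 2F EA 0B.
Read back as big-endian, the last byte is least significant, giving 0x062FEA0B.
0x062FEA0B = 103803403.

103803403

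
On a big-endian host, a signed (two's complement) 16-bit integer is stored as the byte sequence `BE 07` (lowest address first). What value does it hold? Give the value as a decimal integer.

Big-endian stores the most-significant byte at the lowest address.
The bytes are already most-significant first: 0xBE07.
Top bit is set, so as a signed 16-bit value this is 0xBE07 − 2^16 = -16889.

-16889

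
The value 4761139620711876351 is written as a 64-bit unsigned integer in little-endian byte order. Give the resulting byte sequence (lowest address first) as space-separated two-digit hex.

FF C6 91 6A 42 F7 12 42

4761139620711876351 in hexadecimal, padded to 64 bits, is 0x4212F7426A91C6FF.
Split into bytes (most-significant first): 42 12 F7 42 6A 91 C6 FF.
In little-endian order the low byte comes first in memory.
So at ascending addresses the bytes are FF C6 91 6A 42 F7 12 42.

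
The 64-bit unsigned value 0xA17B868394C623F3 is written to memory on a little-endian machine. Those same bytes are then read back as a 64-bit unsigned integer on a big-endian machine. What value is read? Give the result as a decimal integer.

Stored little-endian, the bytes at ascending addresses are F3 23 C6 94 83 86 7B A1.
Read back as big-endian, the last byte is least significant, giving 0xF323C69483867BA1.
0xF323C69483867BA1 = 17520065316565449633.

17520065316565449633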